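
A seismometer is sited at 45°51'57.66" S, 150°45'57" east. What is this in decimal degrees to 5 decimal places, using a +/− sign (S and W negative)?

-45.86602, 150.76583

Lat: 51′ + 57.66″ = 51.96100′; 45 + 51.96100/60 = 45.866017
S → negative
Longitude: 45′ + 57″ = 45.95000′; 150 + 45.95000/60 = 150.765833
E ⇒ keep positive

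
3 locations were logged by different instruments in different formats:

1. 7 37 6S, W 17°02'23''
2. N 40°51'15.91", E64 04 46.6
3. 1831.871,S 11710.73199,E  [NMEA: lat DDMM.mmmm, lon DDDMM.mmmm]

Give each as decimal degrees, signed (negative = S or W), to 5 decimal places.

1. -7.61833, -17.03972
2. 40.85442, 64.07961
3. -18.53118, 117.17887

Point 1:
  φ: 7 + 37/60 + 6/3600 = 7.618333
  hemisphere S, so the sign is −
  Longitude: 17° + 2/60 + 23/3600 = 17 + 0.033333 + 0.006389 = 17.039722
  W ⇒ negate
Point 2:
  Lat: 40 + 51/60 + 15.91/3600 = 40.854419
  N ⇒ keep positive
  Longitude: 64° + 4/60 + 46.6/3600 = 64 + 0.066667 + 0.012944 = 64.079611
  E → positive
Point 3:
  Latitude: split at 2 digits → 18° and 31.871′; 18 + 31.871/60 = 18.531183
  S ⇒ negate
  Lon: degrees = first 3 digits = 117, minutes = 10.73199; 117 + 10.73199/60 = 117.178867
  E → positive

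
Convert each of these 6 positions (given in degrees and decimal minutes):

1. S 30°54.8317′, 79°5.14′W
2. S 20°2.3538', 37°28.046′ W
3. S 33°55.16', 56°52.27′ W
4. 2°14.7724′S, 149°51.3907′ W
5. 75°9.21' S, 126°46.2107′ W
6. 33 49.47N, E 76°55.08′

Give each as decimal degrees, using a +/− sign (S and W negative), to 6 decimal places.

1. -30.913862, -79.085667
2. -20.039230, -37.467433
3. -33.919333, -56.871167
4. -2.246207, -149.856512
5. -75.153500, -126.770178
6. 33.824500, 76.918000

Point 1:
  Lat: 54.8317′ = 0.913862°; total 30.9138617
  hemisphere S, so the sign is −
  Lon: 5.14′ = 0.085667°; total 79.0856667
  W ⇒ negate
Point 2:
  Lat: 2.3538′ = 0.039230°; total 20.0392300
  S ⇒ negate
  Lon: 28.046′ = 0.467433°; total 37.4674333
  W → negative
Point 3:
  φ: 55.16′ = 0.919333°; total 33.9193333
  S → negative
  Lon: 52.27′ = 0.871167°; total 56.8711667
  W ⇒ negate
Point 4:
  Lat: 2 + 14.7724/60 = 2.2462067
  S → negative
  Lon: 149 + 51.3907/60 = 149.8565117
  hemisphere W, so the sign is −
Point 5:
  Latitude: 75 + 9.21/60 = 75.1535000
  S ⇒ negate
  Longitude: 46.2107′ = 0.770178°; total 126.7701783
  W → negative
Point 6:
  Lat: 33 + 49.47/60 = 33.8245000
  N → positive
  Longitude: 76 + 55.08/60 = 76.9180000
  E → positive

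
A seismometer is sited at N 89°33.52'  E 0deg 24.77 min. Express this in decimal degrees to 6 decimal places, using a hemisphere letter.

89.558667° N, 0.412833° E

Latitude: 33.52′ = 0.558667°; total 89.5586667
Lon: 24.77′ = 0.412833°; total 0.4128333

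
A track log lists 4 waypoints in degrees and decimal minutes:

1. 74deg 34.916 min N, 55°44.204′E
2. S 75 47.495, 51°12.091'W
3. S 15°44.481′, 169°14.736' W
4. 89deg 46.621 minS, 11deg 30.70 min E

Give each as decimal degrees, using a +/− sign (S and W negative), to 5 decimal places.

1. 74.58193, 55.73673
2. -75.79158, -51.20152
3. -15.74135, -169.24560
4. -89.77702, 11.51167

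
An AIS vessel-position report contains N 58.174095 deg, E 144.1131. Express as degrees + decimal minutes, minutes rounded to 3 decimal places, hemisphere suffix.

Latitude: fractional part 0.174095 → 10.44570 minutes
λ: minutes = (144.113100 − 144) × 60 = 6.78600

58° 10.446′ N, 144° 6.786′ E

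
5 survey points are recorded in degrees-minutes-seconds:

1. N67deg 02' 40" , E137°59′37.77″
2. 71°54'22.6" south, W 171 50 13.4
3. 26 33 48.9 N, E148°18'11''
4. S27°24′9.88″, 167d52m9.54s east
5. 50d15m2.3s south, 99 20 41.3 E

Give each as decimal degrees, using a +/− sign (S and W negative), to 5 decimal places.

1. 67.04444, 137.99383
2. -71.90628, -171.83706
3. 26.56358, 148.30306
4. -27.40274, 167.86932
5. -50.25064, 99.34481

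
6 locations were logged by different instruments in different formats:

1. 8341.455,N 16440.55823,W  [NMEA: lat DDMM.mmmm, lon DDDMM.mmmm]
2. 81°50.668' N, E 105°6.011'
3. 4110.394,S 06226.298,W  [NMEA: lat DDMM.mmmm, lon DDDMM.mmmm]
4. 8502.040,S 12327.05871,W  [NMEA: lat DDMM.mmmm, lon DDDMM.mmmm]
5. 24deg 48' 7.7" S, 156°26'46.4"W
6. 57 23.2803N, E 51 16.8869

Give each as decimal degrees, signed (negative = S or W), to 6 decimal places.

Point 1:
  Lat: degrees = first 2 digits = 83, minutes = 41.455; 83 + 41.455/60 = 83.6909167
  N → positive
  Longitude: degrees = first 3 digits = 164, minutes = 40.55823; 164 + 40.55823/60 = 164.6759705
  hemisphere W, so the sign is −
Point 2:
  Latitude: 81 + 50.668/60 = 81.8444667
  N ⇒ keep positive
  λ: 6.011′ = 0.100183°; total 105.1001833
  E ⇒ keep positive
Point 3:
  φ: split at 2 digits → 41° and 10.394′; 41 + 10.394/60 = 41.1732333
  S ⇒ negate
  Lon: split at 3 digits → 062° and 26.298′; 62 + 26.298/60 = 62.4383000
  hemisphere W, so the sign is −
Point 4:
  φ: degrees = first 2 digits = 85, minutes = 2.04; 85 + 2.04/60 = 85.0340000
  S ⇒ negate
  Lon: degrees = first 3 digits = 123, minutes = 27.05871; 123 + 27.05871/60 = 123.4509785
  W ⇒ negate
Point 5:
  Latitude: 48′ + 7.7″ = 48.12833′; 24 + 48.12833/60 = 24.8021389
  S → negative
  λ: 26′ + 46.4″ = 26.77333′; 156 + 26.77333/60 = 156.4462222
  hemisphere W, so the sign is −
Point 6:
  Lat: 57 + 23.2803/60 = 57.3880050
  N ⇒ keep positive
  Lon: 16.8869′ = 0.281448°; total 51.2814483
  E ⇒ keep positive

1. 83.690917, -164.675971
2. 81.844467, 105.100183
3. -41.173233, -62.438300
4. -85.034000, -123.450979
5. -24.802139, -156.446222
6. 57.388005, 51.281448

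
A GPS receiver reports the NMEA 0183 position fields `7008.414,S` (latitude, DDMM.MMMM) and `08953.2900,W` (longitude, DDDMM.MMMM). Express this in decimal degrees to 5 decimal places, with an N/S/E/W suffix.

Latitude: split at 2 digits → 70° and 8.414′; 70 + 8.414/60 = 70.140233
Longitude: degrees = first 3 digits = 89, minutes = 53.29; 89 + 53.29/60 = 89.888167

70.14023° S, 89.88817° W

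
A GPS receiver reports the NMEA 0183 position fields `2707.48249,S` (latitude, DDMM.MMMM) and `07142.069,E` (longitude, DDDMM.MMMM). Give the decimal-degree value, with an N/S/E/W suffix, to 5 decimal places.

φ: split at 2 digits → 27° and 7.48249′; 27 + 7.48249/60 = 27.124708
λ: degrees = first 3 digits = 71, minutes = 42.069; 71 + 42.069/60 = 71.701150

27.12471° S, 71.70115° E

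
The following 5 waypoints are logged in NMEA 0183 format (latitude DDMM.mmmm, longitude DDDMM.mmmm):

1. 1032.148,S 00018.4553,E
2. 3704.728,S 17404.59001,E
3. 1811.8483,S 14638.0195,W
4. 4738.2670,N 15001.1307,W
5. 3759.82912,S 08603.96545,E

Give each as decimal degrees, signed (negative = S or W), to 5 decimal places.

Point 1:
  φ: split at 2 digits → 10° and 32.148′; 10 + 32.148/60 = 10.535800
  S → negative
  Lon: split at 3 digits → 000° and 18.4553′; 0 + 18.4553/60 = 0.307588
  E → positive
Point 2:
  φ: degrees = first 2 digits = 37, minutes = 4.728; 37 + 4.728/60 = 37.078800
  S → negative
  Longitude: split at 3 digits → 174° and 4.59001′; 174 + 4.59001/60 = 174.076500
  E ⇒ keep positive
Point 3:
  Lat: degrees = first 2 digits = 18, minutes = 11.8483; 18 + 11.8483/60 = 18.197472
  hemisphere S, so the sign is −
  Longitude: degrees = first 3 digits = 146, minutes = 38.0195; 146 + 38.0195/60 = 146.633658
  hemisphere W, so the sign is −
Point 4:
  φ: split at 2 digits → 47° and 38.267′; 47 + 38.267/60 = 47.637783
  N → positive
  λ: split at 3 digits → 150° and 1.1307′; 150 + 1.1307/60 = 150.018845
  hemisphere W, so the sign is −
Point 5:
  Lat: degrees = first 2 digits = 37, minutes = 59.82912; 37 + 59.82912/60 = 37.997152
  S → negative
  Longitude: degrees = first 3 digits = 86, minutes = 3.96545; 86 + 3.96545/60 = 86.066091
  E → positive

1. -10.53580, 0.30759
2. -37.07880, 174.07650
3. -18.19747, -146.63366
4. 47.63778, -150.01885
5. -37.99715, 86.06609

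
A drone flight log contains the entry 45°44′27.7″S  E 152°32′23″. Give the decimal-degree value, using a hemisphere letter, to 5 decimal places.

45.74103° S, 152.53972° E

Lat: 44′ + 27.7″ = 44.46167′; 45 + 44.46167/60 = 45.741028
λ: 32′ + 23″ = 32.38333′; 152 + 32.38333/60 = 152.539722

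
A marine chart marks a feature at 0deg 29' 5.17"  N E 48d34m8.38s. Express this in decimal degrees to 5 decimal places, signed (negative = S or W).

0.48477, 48.56899

φ: 29′ + 5.17″ = 29.08617′; 0 + 29.08617/60 = 0.484769
N ⇒ keep positive
Lon: 48 + 34/60 + 8.38/3600 = 48.568994
E → positive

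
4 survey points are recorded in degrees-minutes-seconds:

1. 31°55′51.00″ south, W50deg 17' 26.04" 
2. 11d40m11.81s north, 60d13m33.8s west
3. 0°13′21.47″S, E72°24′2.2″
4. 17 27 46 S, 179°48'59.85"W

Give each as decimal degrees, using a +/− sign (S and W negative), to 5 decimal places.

Point 1:
  Lat: 31° + 55/60 + 51/3600 = 31 + 0.916667 + 0.014167 = 31.930833
  hemisphere S, so the sign is −
  λ: 50 + 17/60 + 26.04/3600 = 50.290567
  W ⇒ negate
Point 2:
  Lat: 11 + 40/60 + 11.81/3600 = 11.669947
  N ⇒ keep positive
  λ: 60° + 13/60 + 33.8/3600 = 60 + 0.216667 + 0.009389 = 60.226056
  W → negative
Point 3:
  Lat: 0 + 13/60 + 21.47/3600 = 0.222631
  S → negative
  λ: 72 + 24/60 + 2.2/3600 = 72.400611
  E → positive
Point 4:
  Latitude: 17° + 27/60 + 46/3600 = 17 + 0.450000 + 0.012778 = 17.462778
  S → negative
  Longitude: 179 + 48/60 + 59.85/3600 = 179.816625
  W → negative

1. -31.93083, -50.29057
2. 11.66995, -60.22606
3. -0.22263, 72.40061
4. -17.46278, -179.81663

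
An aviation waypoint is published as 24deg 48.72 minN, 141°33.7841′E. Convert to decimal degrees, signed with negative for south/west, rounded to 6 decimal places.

Latitude: 24 + 48.72/60 = 24.8120000
N ⇒ keep positive
Longitude: 141 + 33.7841/60 = 141.5630683
E → positive

24.812000, 141.563068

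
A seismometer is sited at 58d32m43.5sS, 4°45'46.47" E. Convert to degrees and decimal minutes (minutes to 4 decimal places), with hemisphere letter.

58° 32.7250′ S, 4° 45.7745′ E

φ: 32 + 43.5/60 = 32.725000′
Longitude: 45 + 46.47/60 = 45.774500′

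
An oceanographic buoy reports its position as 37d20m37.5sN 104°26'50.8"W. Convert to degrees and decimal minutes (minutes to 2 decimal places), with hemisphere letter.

37° 20.63′ N, 104° 26.85′ W

φ: 20 + 37.5/60 = 20.6250′
Longitude: 26 + 50.8/60 = 26.8467′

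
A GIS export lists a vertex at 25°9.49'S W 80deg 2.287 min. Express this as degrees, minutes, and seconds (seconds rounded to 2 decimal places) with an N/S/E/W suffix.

Latitude: fractional minutes 0.49000 × 60 = 29.4000″
Lon: fractional minutes 0.28700 × 60 = 17.2200″

25°09′29.40″ S, 80°02′17.22″ W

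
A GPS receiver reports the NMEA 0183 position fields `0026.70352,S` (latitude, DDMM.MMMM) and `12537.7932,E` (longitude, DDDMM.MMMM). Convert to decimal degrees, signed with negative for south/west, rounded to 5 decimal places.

-0.44506, 125.62989

φ: split at 2 digits → 00° and 26.70352′; 0 + 26.70352/60 = 0.445059
S ⇒ negate
λ: split at 3 digits → 125° and 37.7932′; 125 + 37.7932/60 = 125.629887
E → positive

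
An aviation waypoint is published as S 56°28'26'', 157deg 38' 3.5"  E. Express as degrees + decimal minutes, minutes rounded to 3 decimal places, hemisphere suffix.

56° 28.433′ S, 157° 38.058′ E

Lat: 28 + 26/60 = 28.43333′
λ: seconds/60 = 0.05833; minutes = 38 + 0.05833 = 38.05833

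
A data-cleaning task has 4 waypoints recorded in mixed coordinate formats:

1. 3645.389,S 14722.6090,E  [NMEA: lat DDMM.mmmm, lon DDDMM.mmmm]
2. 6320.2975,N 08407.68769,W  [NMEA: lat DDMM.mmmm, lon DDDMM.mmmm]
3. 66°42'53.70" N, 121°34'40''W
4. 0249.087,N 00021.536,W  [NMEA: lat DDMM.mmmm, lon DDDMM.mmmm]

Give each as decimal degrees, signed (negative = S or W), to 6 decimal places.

1. -36.756483, 147.376817
2. 63.338292, -84.128128
3. 66.714917, -121.577778
4. 2.818117, -0.358933

Point 1:
  φ: split at 2 digits → 36° and 45.389′; 36 + 45.389/60 = 36.7564833
  S ⇒ negate
  Longitude: split at 3 digits → 147° and 22.609′; 147 + 22.609/60 = 147.3768167
  E ⇒ keep positive
Point 2:
  Latitude: degrees = first 2 digits = 63, minutes = 20.2975; 63 + 20.2975/60 = 63.3382917
  N ⇒ keep positive
  Longitude: degrees = first 3 digits = 84, minutes = 7.68769; 84 + 7.68769/60 = 84.1281282
  W → negative
Point 3:
  Latitude: 42′ + 53.7″ = 42.89500′; 66 + 42.89500/60 = 66.7149167
  N ⇒ keep positive
  λ: 34′ + 40″ = 34.66667′; 121 + 34.66667/60 = 121.5777778
  hemisphere W, so the sign is −
Point 4:
  Latitude: split at 2 digits → 02° and 49.087′; 2 + 49.087/60 = 2.8181167
  N → positive
  Longitude: split at 3 digits → 000° and 21.536′; 0 + 21.536/60 = 0.3589333
  W → negative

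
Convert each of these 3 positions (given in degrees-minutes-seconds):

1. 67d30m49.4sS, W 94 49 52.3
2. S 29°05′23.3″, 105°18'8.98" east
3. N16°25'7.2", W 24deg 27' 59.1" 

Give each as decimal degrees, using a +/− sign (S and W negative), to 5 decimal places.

1. -67.51372, -94.83119
2. -29.08981, 105.30249
3. 16.41867, -24.46642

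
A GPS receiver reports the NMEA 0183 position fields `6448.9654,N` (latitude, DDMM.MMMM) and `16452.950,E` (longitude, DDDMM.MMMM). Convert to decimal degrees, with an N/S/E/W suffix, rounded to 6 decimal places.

Latitude: split at 2 digits → 64° and 48.9654′; 64 + 48.9654/60 = 64.8160900
λ: degrees = first 3 digits = 164, minutes = 52.95; 164 + 52.95/60 = 164.8825000

64.816090° N, 164.882500° E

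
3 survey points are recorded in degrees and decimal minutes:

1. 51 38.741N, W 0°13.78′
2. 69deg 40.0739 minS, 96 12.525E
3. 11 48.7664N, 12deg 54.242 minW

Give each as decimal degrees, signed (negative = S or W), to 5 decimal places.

Point 1:
  φ: 38.741′ = 0.645683°; total 51.645683
  N ⇒ keep positive
  λ: 13.78′ = 0.229667°; total 0.229667
  W → negative
Point 2:
  Latitude: 69 + 40.0739/60 = 69.667898
  hemisphere S, so the sign is −
  Lon: 96 + 12.525/60 = 96.208750
  E → positive
Point 3:
  Latitude: 48.7664′ = 0.812773°; total 11.812773
  N ⇒ keep positive
  Lon: 12 + 54.242/60 = 12.904033
  W → negative

1. 51.64568, -0.22967
2. -69.66790, 96.20875
3. 11.81277, -12.90403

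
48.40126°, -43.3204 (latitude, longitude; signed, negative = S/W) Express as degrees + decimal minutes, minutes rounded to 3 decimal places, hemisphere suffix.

48° 24.076′ N, 43° 19.224′ W

Lat: 48° + 0.401260 × 60 = 48° 24.07560′
Longitude is negative → W; |value| = 43.320400
Lon: minutes = (43.320400 − 43) × 60 = 19.22400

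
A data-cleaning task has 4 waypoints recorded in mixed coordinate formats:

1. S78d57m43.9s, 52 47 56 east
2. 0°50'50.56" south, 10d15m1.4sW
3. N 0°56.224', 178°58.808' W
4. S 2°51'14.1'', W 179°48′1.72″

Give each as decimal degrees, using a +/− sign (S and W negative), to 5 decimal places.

Point 1:
  Lat: 78° + 57/60 + 43.9/3600 = 78 + 0.950000 + 0.012194 = 78.962194
  S ⇒ negate
  λ: 47′ + 56″ = 47.93333′; 52 + 47.93333/60 = 52.798889
  E → positive
Point 2:
  φ: 0° + 50/60 + 50.56/3600 = 0 + 0.833333 + 0.014044 = 0.847378
  S → negative
  Longitude: 10 + 15/60 + 1.4/3600 = 10.250389
  W → negative
Point 3:
  Lat: 0 + 56.224/60 = 0.937067
  N → positive
  λ: 178 + 58.808/60 = 178.980133
  W → negative
Point 4:
  Latitude: 2 + 51/60 + 14.1/3600 = 2.853917
  S ⇒ negate
  Lon: 179 + 48/60 + 1.72/3600 = 179.800478
  hemisphere W, so the sign is −

1. -78.96219, 52.79889
2. -0.84738, -10.25039
3. 0.93707, -178.98013
4. -2.85392, -179.80048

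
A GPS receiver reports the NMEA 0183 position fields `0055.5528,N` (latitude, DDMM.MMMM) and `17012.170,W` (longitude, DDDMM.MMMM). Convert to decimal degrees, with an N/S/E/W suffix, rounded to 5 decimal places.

φ: degrees = first 2 digits = 0, minutes = 55.5528; 0 + 55.5528/60 = 0.925880
Lon: degrees = first 3 digits = 170, minutes = 12.17; 170 + 12.17/60 = 170.202833

0.92588° N, 170.20283° W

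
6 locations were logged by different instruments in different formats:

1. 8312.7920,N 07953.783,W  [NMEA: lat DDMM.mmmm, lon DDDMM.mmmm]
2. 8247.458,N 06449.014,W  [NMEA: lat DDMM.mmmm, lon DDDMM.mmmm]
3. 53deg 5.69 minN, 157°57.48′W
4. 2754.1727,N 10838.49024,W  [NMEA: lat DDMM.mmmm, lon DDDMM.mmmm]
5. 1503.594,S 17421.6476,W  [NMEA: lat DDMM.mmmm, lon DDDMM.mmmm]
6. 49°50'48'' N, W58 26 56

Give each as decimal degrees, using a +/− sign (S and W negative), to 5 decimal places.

Point 1:
  Latitude: split at 2 digits → 83° and 12.792′; 83 + 12.792/60 = 83.213200
  N → positive
  Lon: split at 3 digits → 079° and 53.783′; 79 + 53.783/60 = 79.896383
  hemisphere W, so the sign is −
Point 2:
  φ: split at 2 digits → 82° and 47.458′; 82 + 47.458/60 = 82.790967
  N → positive
  Lon: split at 3 digits → 064° and 49.014′; 64 + 49.014/60 = 64.816900
  W → negative
Point 3:
  φ: 5.69′ = 0.094833°; total 53.094833
  N → positive
  λ: 157 + 57.48/60 = 157.958000
  hemisphere W, so the sign is −
Point 4:
  φ: degrees = first 2 digits = 27, minutes = 54.1727; 27 + 54.1727/60 = 27.902878
  N → positive
  Lon: split at 3 digits → 108° and 38.49024′; 108 + 38.49024/60 = 108.641504
  hemisphere W, so the sign is −
Point 5:
  φ: degrees = first 2 digits = 15, minutes = 3.594; 15 + 3.594/60 = 15.059900
  S → negative
  Longitude: split at 3 digits → 174° and 21.6476′; 174 + 21.6476/60 = 174.360793
  W → negative
Point 6:
  Lat: 50′ + 48″ = 50.80000′; 49 + 50.80000/60 = 49.846667
  N → positive
  Longitude: 58 + 26/60 + 56/3600 = 58.448889
  hemisphere W, so the sign is −

1. 83.21320, -79.89638
2. 82.79097, -64.81690
3. 53.09483, -157.95800
4. 27.90288, -108.64150
5. -15.05990, -174.36079
6. 49.84667, -58.44889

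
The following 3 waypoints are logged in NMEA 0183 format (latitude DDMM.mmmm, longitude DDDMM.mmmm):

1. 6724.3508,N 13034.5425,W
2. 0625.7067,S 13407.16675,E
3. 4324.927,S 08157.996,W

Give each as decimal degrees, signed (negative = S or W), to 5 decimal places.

1. 67.40585, -130.57571
2. -6.42845, 134.11945
3. -43.41545, -81.96660

Point 1:
  Lat: split at 2 digits → 67° and 24.3508′; 67 + 24.3508/60 = 67.405847
  N → positive
  λ: degrees = first 3 digits = 130, minutes = 34.5425; 130 + 34.5425/60 = 130.575708
  W ⇒ negate
Point 2:
  Lat: degrees = first 2 digits = 6, minutes = 25.7067; 6 + 25.7067/60 = 6.428445
  hemisphere S, so the sign is −
  λ: degrees = first 3 digits = 134, minutes = 7.16675; 134 + 7.16675/60 = 134.119446
  E ⇒ keep positive
Point 3:
  Lat: split at 2 digits → 43° and 24.927′; 43 + 24.927/60 = 43.415450
  S ⇒ negate
  λ: split at 3 digits → 081° and 57.996′; 81 + 57.996/60 = 81.966600
  W → negative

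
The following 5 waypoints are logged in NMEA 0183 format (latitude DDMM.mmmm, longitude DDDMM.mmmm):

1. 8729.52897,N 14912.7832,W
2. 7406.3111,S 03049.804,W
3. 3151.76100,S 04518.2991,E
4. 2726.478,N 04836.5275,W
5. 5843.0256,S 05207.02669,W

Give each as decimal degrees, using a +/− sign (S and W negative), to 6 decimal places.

Point 1:
  φ: degrees = first 2 digits = 87, minutes = 29.52897; 87 + 29.52897/60 = 87.4921495
  N ⇒ keep positive
  λ: split at 3 digits → 149° and 12.7832′; 149 + 12.7832/60 = 149.2130533
  W ⇒ negate
Point 2:
  φ: split at 2 digits → 74° and 6.3111′; 74 + 6.3111/60 = 74.1051850
  S → negative
  Lon: split at 3 digits → 030° and 49.804′; 30 + 49.804/60 = 30.8300667
  hemisphere W, so the sign is −
Point 3:
  Latitude: degrees = first 2 digits = 31, minutes = 51.761; 31 + 51.761/60 = 31.8626833
  S ⇒ negate
  Longitude: degrees = first 3 digits = 45, minutes = 18.2991; 45 + 18.2991/60 = 45.3049850
  E → positive
Point 4:
  φ: degrees = first 2 digits = 27, minutes = 26.478; 27 + 26.478/60 = 27.4413000
  N → positive
  λ: degrees = first 3 digits = 48, minutes = 36.5275; 48 + 36.5275/60 = 48.6087917
  W → negative
Point 5:
  φ: split at 2 digits → 58° and 43.0256′; 58 + 43.0256/60 = 58.7170933
  S ⇒ negate
  Longitude: degrees = first 3 digits = 52, minutes = 7.02669; 52 + 7.02669/60 = 52.1171115
  W → negative

1. 87.492150, -149.213053
2. -74.105185, -30.830067
3. -31.862683, 45.304985
4. 27.441300, -48.608792
5. -58.717093, -52.117112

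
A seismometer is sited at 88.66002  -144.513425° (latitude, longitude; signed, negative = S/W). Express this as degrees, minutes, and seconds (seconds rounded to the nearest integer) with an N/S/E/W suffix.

88°39′36″ N, 144°30′48″ W

Lat: 0.660020° → 39.60120′; 0.60120 × 60 = 36.07″
Longitude is negative → W; |value| = 144.513425
Longitude: 0.513425 × 60 = 30.80550′ → 30′, remainder × 60 = 48.33″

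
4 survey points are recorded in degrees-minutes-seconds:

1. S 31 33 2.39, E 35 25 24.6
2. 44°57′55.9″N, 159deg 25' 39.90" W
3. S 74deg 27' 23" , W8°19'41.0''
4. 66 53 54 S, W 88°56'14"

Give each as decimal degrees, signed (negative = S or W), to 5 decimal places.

1. -31.55066, 35.42350
2. 44.96553, -159.42775
3. -74.45639, -8.32806
4. -66.89833, -88.93722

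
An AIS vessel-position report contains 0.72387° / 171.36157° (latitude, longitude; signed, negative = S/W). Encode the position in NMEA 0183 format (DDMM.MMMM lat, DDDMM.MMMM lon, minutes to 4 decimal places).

0043.4322,N / 17121.6942,E

φ: fractional part 0.723870 → 43.432200 minutes
Lon: minutes = (171.361570 − 171) × 60 = 21.694200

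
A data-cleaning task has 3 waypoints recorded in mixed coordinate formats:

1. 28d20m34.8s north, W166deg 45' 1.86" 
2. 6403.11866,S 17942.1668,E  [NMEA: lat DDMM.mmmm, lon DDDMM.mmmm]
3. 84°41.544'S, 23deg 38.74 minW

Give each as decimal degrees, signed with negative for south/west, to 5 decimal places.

1. 28.34300, -166.75052
2. -64.05198, 179.70278
3. -84.69240, -23.64567

Point 1:
  φ: 28° + 20/60 + 34.8/3600 = 28 + 0.333333 + 0.009667 = 28.343000
  N ⇒ keep positive
  Longitude: 166 + 45/60 + 1.86/3600 = 166.750517
  W → negative
Point 2:
  Lat: degrees = first 2 digits = 64, minutes = 3.11866; 64 + 3.11866/60 = 64.051978
  hemisphere S, so the sign is −
  Lon: split at 3 digits → 179° and 42.1668′; 179 + 42.1668/60 = 179.702780
  E ⇒ keep positive
Point 3:
  Lat: 41.544′ = 0.692400°; total 84.692400
  S ⇒ negate
  Longitude: 38.74′ = 0.645667°; total 23.645667
  W ⇒ negate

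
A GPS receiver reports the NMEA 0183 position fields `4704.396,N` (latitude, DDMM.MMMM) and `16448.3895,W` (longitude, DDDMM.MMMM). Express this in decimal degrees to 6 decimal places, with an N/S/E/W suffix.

Lat: degrees = first 2 digits = 47, minutes = 4.396; 47 + 4.396/60 = 47.0732667
λ: degrees = first 3 digits = 164, minutes = 48.3895; 164 + 48.3895/60 = 164.8064917

47.073267° N, 164.806492° W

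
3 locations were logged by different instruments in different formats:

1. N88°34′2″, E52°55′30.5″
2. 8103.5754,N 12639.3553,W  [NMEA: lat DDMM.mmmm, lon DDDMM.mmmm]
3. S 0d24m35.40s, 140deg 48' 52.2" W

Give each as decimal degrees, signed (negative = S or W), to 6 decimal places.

Point 1:
  Lat: 88° + 34/60 + 2/3600 = 88 + 0.566667 + 0.000556 = 88.5672222
  N ⇒ keep positive
  λ: 55′ + 30.5″ = 55.50833′; 52 + 55.50833/60 = 52.9251389
  E ⇒ keep positive
Point 2:
  Latitude: degrees = first 2 digits = 81, minutes = 3.5754; 81 + 3.5754/60 = 81.0595900
  N → positive
  λ: degrees = first 3 digits = 126, minutes = 39.3553; 126 + 39.3553/60 = 126.6559217
  W → negative
Point 3:
  Lat: 24′ + 35.4″ = 24.59000′; 0 + 24.59000/60 = 0.4098333
  hemisphere S, so the sign is −
  λ: 140 + 48/60 + 52.2/3600 = 140.8145000
  hemisphere W, so the sign is −

1. 88.567222, 52.925139
2. 81.059590, -126.655922
3. -0.409833, -140.814500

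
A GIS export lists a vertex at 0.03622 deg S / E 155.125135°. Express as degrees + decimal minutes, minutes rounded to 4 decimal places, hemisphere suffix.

0° 2.1732′ S, 155° 7.5081′ E

φ: 0° + 0.036220 × 60 = 0° 2.173200′
Longitude: 155° + 0.125135 × 60 = 155° 7.508100′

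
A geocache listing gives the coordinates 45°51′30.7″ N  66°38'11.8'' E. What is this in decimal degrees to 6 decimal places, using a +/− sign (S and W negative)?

45.858528, 66.636611

Latitude: 45 + 51/60 + 30.7/3600 = 45.8585278
N → positive
λ: 66° + 38/60 + 11.8/3600 = 66 + 0.633333 + 0.003278 = 66.6366111
E → positive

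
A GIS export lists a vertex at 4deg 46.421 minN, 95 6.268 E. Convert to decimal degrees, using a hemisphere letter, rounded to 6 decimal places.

4.773683° N, 95.104467° E

Latitude: 46.421′ = 0.773683°; total 4.7736833
λ: 6.268′ = 0.104467°; total 95.1044667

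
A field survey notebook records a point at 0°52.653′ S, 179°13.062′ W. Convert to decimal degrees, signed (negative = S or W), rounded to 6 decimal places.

-0.877550, -179.217700

φ: 0 + 52.653/60 = 0.8775500
hemisphere S, so the sign is −
Lon: 13.062′ = 0.217700°; total 179.2177000
hemisphere W, so the sign is −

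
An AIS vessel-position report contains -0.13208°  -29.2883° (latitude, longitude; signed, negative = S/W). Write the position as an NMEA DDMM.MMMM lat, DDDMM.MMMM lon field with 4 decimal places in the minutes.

Latitude is negative → S; |value| = 0.132080
Latitude: 0° + 0.132080 × 60 = 0° 7.924800′
Longitude is negative → W; |value| = 29.288300
Longitude: fractional part 0.288300 → 17.298000 minutes

0007.9248,S / 02917.2980,W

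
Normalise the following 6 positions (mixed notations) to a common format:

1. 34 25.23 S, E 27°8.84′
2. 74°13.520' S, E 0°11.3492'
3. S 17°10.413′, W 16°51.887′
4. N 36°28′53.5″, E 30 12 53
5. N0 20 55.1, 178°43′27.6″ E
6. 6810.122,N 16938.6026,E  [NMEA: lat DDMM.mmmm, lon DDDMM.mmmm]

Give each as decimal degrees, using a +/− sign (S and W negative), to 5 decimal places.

Point 1:
  Latitude: 25.23′ = 0.420500°; total 34.420500
  S → negative
  λ: 27 + 8.84/60 = 27.147333
  E ⇒ keep positive
Point 2:
  φ: 13.52′ = 0.225333°; total 74.225333
  S → negative
  Longitude: 0 + 11.3492/60 = 0.189153
  E → positive
Point 3:
  φ: 17 + 10.413/60 = 17.173550
  S → negative
  Lon: 16 + 51.887/60 = 16.864783
  W ⇒ negate
Point 4:
  Lat: 36° + 28/60 + 53.5/3600 = 36 + 0.466667 + 0.014861 = 36.481528
  N ⇒ keep positive
  λ: 30° + 12/60 + 53/3600 = 30 + 0.200000 + 0.014722 = 30.214722
  E → positive
Point 5:
  φ: 0 + 20/60 + 55.1/3600 = 0.348639
  N ⇒ keep positive
  Lon: 178° + 43/60 + 27.6/3600 = 178 + 0.716667 + 0.007667 = 178.724333
  E ⇒ keep positive
Point 6:
  Latitude: degrees = first 2 digits = 68, minutes = 10.122; 68 + 10.122/60 = 68.168700
  N ⇒ keep positive
  Lon: split at 3 digits → 169° and 38.6026′; 169 + 38.6026/60 = 169.643377
  E ⇒ keep positive

1. -34.42050, 27.14733
2. -74.22533, 0.18915
3. -17.17355, -16.86478
4. 36.48153, 30.21472
5. 0.34864, 178.72433
6. 68.16870, 169.64338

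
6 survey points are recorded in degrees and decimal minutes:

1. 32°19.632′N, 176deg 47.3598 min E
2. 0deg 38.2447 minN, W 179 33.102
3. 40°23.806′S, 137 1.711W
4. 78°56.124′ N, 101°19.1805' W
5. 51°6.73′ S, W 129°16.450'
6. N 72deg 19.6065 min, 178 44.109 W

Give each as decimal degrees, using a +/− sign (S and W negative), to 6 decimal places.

1. 32.327200, 176.789330
2. 0.637412, -179.551700
3. -40.396767, -137.028517
4. 78.935400, -101.319675
5. -51.112167, -129.274167
6. 72.326775, -178.735150

Point 1:
  Lat: 19.632′ = 0.327200°; total 32.3272000
  N ⇒ keep positive
  λ: 176 + 47.3598/60 = 176.7893300
  E → positive
Point 2:
  Latitude: 0 + 38.2447/60 = 0.6374117
  N ⇒ keep positive
  λ: 179 + 33.102/60 = 179.5517000
  hemisphere W, so the sign is −
Point 3:
  Latitude: 40 + 23.806/60 = 40.3967667
  S → negative
  Longitude: 1.711′ = 0.028517°; total 137.0285167
  hemisphere W, so the sign is −
Point 4:
  φ: 56.124′ = 0.935400°; total 78.9354000
  N → positive
  λ: 101 + 19.1805/60 = 101.3196750
  hemisphere W, so the sign is −
Point 5:
  Lat: 6.73′ = 0.112167°; total 51.1121667
  hemisphere S, so the sign is −
  Longitude: 129 + 16.45/60 = 129.2741667
  W ⇒ negate
Point 6:
  Lat: 72 + 19.6065/60 = 72.3267750
  N ⇒ keep positive
  Longitude: 44.109′ = 0.735150°; total 178.7351500
  W ⇒ negate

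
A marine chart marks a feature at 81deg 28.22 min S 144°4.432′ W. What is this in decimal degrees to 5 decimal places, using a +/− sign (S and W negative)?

-81.47033, -144.07387

Latitude: 28.22′ = 0.470333°; total 81.470333
hemisphere S, so the sign is −
Longitude: 144 + 4.432/60 = 144.073867
W → negative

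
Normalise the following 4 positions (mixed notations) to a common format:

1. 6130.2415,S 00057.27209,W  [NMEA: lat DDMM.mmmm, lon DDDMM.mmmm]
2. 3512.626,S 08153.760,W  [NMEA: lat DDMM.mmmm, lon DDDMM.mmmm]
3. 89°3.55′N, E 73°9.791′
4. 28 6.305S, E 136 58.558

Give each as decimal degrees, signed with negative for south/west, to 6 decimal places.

1. -61.504025, -0.954535
2. -35.210433, -81.896000
3. 89.059167, 73.163183
4. -28.105083, 136.975967

Point 1:
  φ: degrees = first 2 digits = 61, minutes = 30.2415; 61 + 30.2415/60 = 61.5040250
  S → negative
  λ: split at 3 digits → 000° and 57.27209′; 0 + 57.27209/60 = 0.9545348
  W → negative
Point 2:
  φ: degrees = first 2 digits = 35, minutes = 12.626; 35 + 12.626/60 = 35.2104333
  S → negative
  Lon: split at 3 digits → 081° and 53.76′; 81 + 53.76/60 = 81.8960000
  hemisphere W, so the sign is −
Point 3:
  Lat: 3.55′ = 0.059167°; total 89.0591667
  N ⇒ keep positive
  λ: 73 + 9.791/60 = 73.1631833
  E → positive
Point 4:
  φ: 28 + 6.305/60 = 28.1050833
  S → negative
  Longitude: 136 + 58.558/60 = 136.9759667
  E → positive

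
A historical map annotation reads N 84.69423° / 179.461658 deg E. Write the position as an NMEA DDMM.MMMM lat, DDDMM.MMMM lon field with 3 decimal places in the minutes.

Lat: minutes = (84.694230 − 84) × 60 = 41.65380
Lon: 179° + 0.461658 × 60 = 179° 27.69948′

8441.654,N / 17927.699,E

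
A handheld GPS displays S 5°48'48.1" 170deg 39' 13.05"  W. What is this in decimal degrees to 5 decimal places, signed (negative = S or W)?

Latitude: 5° + 48/60 + 48.1/3600 = 5 + 0.800000 + 0.013361 = 5.813361
S → negative
λ: 170 + 39/60 + 13.05/3600 = 170.653625
hemisphere W, so the sign is −

-5.81336, -170.65363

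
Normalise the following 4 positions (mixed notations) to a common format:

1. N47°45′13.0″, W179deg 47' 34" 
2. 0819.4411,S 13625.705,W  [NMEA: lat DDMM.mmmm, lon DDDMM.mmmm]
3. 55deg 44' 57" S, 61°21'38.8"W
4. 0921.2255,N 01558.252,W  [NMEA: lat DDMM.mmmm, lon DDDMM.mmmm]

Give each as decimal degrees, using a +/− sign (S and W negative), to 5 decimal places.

1. 47.75361, -179.79278
2. -8.32402, -136.42842
3. -55.74917, -61.36078
4. 9.35376, -15.97087

Point 1:
  Latitude: 47° + 45/60 + 13/3600 = 47 + 0.750000 + 0.003611 = 47.753611
  N ⇒ keep positive
  Lon: 179° + 47/60 + 34/3600 = 179 + 0.783333 + 0.009444 = 179.792778
  W → negative
Point 2:
  Latitude: degrees = first 2 digits = 8, minutes = 19.4411; 8 + 19.4411/60 = 8.324018
  S → negative
  Longitude: split at 3 digits → 136° and 25.705′; 136 + 25.705/60 = 136.428417
  hemisphere W, so the sign is −
Point 3:
  φ: 44′ + 57″ = 44.95000′; 55 + 44.95000/60 = 55.749167
  hemisphere S, so the sign is −
  Lon: 21′ + 38.8″ = 21.64667′; 61 + 21.64667/60 = 61.360778
  hemisphere W, so the sign is −
Point 4:
  Lat: split at 2 digits → 09° and 21.2255′; 9 + 21.2255/60 = 9.353758
  N ⇒ keep positive
  Lon: split at 3 digits → 015° and 58.252′; 15 + 58.252/60 = 15.970867
  W → negative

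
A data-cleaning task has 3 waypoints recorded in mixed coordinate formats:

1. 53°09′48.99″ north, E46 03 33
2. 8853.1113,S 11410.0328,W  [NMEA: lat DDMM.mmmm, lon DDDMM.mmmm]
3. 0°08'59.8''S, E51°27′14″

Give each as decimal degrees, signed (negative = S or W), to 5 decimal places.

1. 53.16361, 46.05917
2. -88.88519, -114.16721
3. -0.14994, 51.45389

Point 1:
  Lat: 53 + 9/60 + 48.99/3600 = 53.163608
  N → positive
  λ: 46° + 3/60 + 33/3600 = 46 + 0.050000 + 0.009167 = 46.059167
  E ⇒ keep positive
Point 2:
  Lat: split at 2 digits → 88° and 53.1113′; 88 + 53.1113/60 = 88.885188
  S → negative
  Longitude: split at 3 digits → 114° and 10.0328′; 114 + 10.0328/60 = 114.167213
  W → negative
Point 3:
  φ: 8′ + 59.8″ = 8.99667′; 0 + 8.99667/60 = 0.149944
  hemisphere S, so the sign is −
  Lon: 51° + 27/60 + 14/3600 = 51 + 0.450000 + 0.003889 = 51.453889
  E ⇒ keep positive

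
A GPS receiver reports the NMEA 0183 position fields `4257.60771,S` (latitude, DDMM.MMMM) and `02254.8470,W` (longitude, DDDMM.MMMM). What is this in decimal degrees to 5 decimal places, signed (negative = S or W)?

Latitude: degrees = first 2 digits = 42, minutes = 57.60771; 42 + 57.60771/60 = 42.960129
S → negative
Longitude: split at 3 digits → 022° and 54.847′; 22 + 54.847/60 = 22.914117
W → negative

-42.96013, -22.91412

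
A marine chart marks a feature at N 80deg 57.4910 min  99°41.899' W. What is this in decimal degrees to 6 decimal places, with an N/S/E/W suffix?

80.958183° N, 99.698317° W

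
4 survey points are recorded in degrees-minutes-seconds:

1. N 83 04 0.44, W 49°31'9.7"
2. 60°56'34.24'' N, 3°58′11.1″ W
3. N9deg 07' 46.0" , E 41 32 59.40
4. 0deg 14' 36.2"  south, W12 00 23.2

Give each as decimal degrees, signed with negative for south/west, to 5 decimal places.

1. 83.06679, -49.51936
2. 60.94284, -3.96975
3. 9.12944, 41.54983
4. -0.24339, -12.00644

Point 1:
  φ: 83° + 4/60 + 0.44/3600 = 83 + 0.066667 + 0.000122 = 83.066789
  N → positive
  Longitude: 49° + 31/60 + 9.7/3600 = 49 + 0.516667 + 0.002694 = 49.519361
  hemisphere W, so the sign is −
Point 2:
  Lat: 56′ + 34.24″ = 56.57067′; 60 + 56.57067/60 = 60.942844
  N ⇒ keep positive
  λ: 3 + 58/60 + 11.1/3600 = 3.969750
  hemisphere W, so the sign is −
Point 3:
  Lat: 7′ + 46″ = 7.76667′; 9 + 7.76667/60 = 9.129444
  N ⇒ keep positive
  λ: 41° + 32/60 + 59.4/3600 = 41 + 0.533333 + 0.016500 = 41.549833
  E ⇒ keep positive
Point 4:
  Lat: 14′ + 36.2″ = 14.60333′; 0 + 14.60333/60 = 0.243389
  hemisphere S, so the sign is −
  λ: 0′ + 23.2″ = 0.38667′; 12 + 0.38667/60 = 12.006444
  W ⇒ negate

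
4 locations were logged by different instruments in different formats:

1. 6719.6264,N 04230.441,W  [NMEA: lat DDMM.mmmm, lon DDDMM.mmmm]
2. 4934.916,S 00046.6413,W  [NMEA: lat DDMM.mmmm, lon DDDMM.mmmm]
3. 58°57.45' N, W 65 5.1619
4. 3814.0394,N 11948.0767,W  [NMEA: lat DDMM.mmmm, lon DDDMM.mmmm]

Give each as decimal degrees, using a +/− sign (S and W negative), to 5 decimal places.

1. 67.32711, -42.50735
2. -49.58193, -0.77736
3. 58.95750, -65.08603
4. 38.23399, -119.80128

Point 1:
  Latitude: degrees = first 2 digits = 67, minutes = 19.6264; 67 + 19.6264/60 = 67.327107
  N ⇒ keep positive
  λ: degrees = first 3 digits = 42, minutes = 30.441; 42 + 30.441/60 = 42.507350
  hemisphere W, so the sign is −
Point 2:
  Lat: degrees = first 2 digits = 49, minutes = 34.916; 49 + 34.916/60 = 49.581933
  S ⇒ negate
  Longitude: degrees = first 3 digits = 0, minutes = 46.6413; 0 + 46.6413/60 = 0.777355
  W ⇒ negate
Point 3:
  φ: 57.45′ = 0.957500°; total 58.957500
  N ⇒ keep positive
  Lon: 65 + 5.1619/60 = 65.086032
  W ⇒ negate
Point 4:
  φ: degrees = first 2 digits = 38, minutes = 14.0394; 38 + 14.0394/60 = 38.233990
  N → positive
  λ: split at 3 digits → 119° and 48.0767′; 119 + 48.0767/60 = 119.801278
  W ⇒ negate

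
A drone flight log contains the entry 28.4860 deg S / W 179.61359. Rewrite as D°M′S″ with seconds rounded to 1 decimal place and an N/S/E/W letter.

28°29′9.6″ S, 179°36′48.9″ W

Latitude: 0.486000 × 60 = 29.16000′ → 29′, remainder × 60 = 9.600″
Lon: 0.613590° → 36.81540′; 0.81540 × 60 = 48.924″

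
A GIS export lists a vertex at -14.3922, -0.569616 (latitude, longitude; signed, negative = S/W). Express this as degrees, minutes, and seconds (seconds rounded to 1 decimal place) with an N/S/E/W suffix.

14°23′31.9″ S, 0°34′10.6″ W

Latitude is negative → S; |value| = 14.392200
Lat: 0.392200 × 60 = 23.53200′ → 23′, remainder × 60 = 31.920″
Longitude is negative → W; |value| = 0.569616
Lon: 0.569616 × 60 = 34.17696′ → 34′, remainder × 60 = 10.618″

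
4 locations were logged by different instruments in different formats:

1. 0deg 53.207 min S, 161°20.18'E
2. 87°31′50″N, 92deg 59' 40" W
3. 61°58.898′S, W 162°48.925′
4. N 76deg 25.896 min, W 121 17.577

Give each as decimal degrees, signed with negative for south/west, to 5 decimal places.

1. -0.88678, 161.33633
2. 87.53056, -92.99444
3. -61.98163, -162.81542
4. 76.43160, -121.29295

Point 1:
  Lat: 53.207′ = 0.886783°; total 0.886783
  S ⇒ negate
  Lon: 20.18′ = 0.336333°; total 161.336333
  E → positive
Point 2:
  Latitude: 87 + 31/60 + 50/3600 = 87.530556
  N ⇒ keep positive
  Lon: 92° + 59/60 + 40/3600 = 92 + 0.983333 + 0.011111 = 92.994444
  W → negative
Point 3:
  Lat: 58.898′ = 0.981633°; total 61.981633
  hemisphere S, so the sign is −
  λ: 48.925′ = 0.815417°; total 162.815417
  W → negative
Point 4:
  Lat: 76 + 25.896/60 = 76.431600
  N ⇒ keep positive
  Longitude: 121 + 17.577/60 = 121.292950
  hemisphere W, so the sign is −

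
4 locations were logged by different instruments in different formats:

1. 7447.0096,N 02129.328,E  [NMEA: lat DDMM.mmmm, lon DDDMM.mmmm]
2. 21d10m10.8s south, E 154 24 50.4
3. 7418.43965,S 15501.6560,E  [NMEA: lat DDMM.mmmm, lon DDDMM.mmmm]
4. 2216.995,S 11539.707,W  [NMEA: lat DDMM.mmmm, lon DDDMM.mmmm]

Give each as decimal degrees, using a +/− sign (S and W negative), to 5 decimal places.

Point 1:
  φ: degrees = first 2 digits = 74, minutes = 47.0096; 74 + 47.0096/60 = 74.783493
  N ⇒ keep positive
  Lon: degrees = first 3 digits = 21, minutes = 29.328; 21 + 29.328/60 = 21.488800
  E → positive
Point 2:
  φ: 10′ + 10.8″ = 10.18000′; 21 + 10.18000/60 = 21.169667
  S → negative
  λ: 154° + 24/60 + 50.4/3600 = 154 + 0.400000 + 0.014000 = 154.414000
  E ⇒ keep positive
Point 3:
  Lat: degrees = first 2 digits = 74, minutes = 18.43965; 74 + 18.43965/60 = 74.307328
  S → negative
  Longitude: split at 3 digits → 155° and 1.656′; 155 + 1.656/60 = 155.027600
  E ⇒ keep positive
Point 4:
  Latitude: degrees = first 2 digits = 22, minutes = 16.995; 22 + 16.995/60 = 22.283250
  S → negative
  Longitude: degrees = first 3 digits = 115, minutes = 39.707; 115 + 39.707/60 = 115.661783
  W ⇒ negate

1. 74.78349, 21.48880
2. -21.16967, 154.41400
3. -74.30733, 155.02760
4. -22.28325, -115.66178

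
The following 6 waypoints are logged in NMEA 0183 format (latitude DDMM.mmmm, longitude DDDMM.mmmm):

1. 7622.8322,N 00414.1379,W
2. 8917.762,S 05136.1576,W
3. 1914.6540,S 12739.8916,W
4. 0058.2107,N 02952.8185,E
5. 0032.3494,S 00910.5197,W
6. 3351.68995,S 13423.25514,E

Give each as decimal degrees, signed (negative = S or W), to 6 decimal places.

Point 1:
  Lat: degrees = first 2 digits = 76, minutes = 22.8322; 76 + 22.8322/60 = 76.3805367
  N ⇒ keep positive
  λ: split at 3 digits → 004° and 14.1379′; 4 + 14.1379/60 = 4.2356317
  W ⇒ negate
Point 2:
  Lat: split at 2 digits → 89° and 17.762′; 89 + 17.762/60 = 89.2960333
  S → negative
  Lon: split at 3 digits → 051° and 36.1576′; 51 + 36.1576/60 = 51.6026267
  W ⇒ negate
Point 3:
  Latitude: split at 2 digits → 19° and 14.654′; 19 + 14.654/60 = 19.2442333
  S → negative
  Lon: split at 3 digits → 127° and 39.8916′; 127 + 39.8916/60 = 127.6648600
  W → negative
Point 4:
  Latitude: split at 2 digits → 00° and 58.2107′; 0 + 58.2107/60 = 0.9701783
  N → positive
  Lon: split at 3 digits → 029° and 52.8185′; 29 + 52.8185/60 = 29.8803083
  E → positive
Point 5:
  Lat: split at 2 digits → 00° and 32.3494′; 0 + 32.3494/60 = 0.5391567
  S → negative
  Longitude: split at 3 digits → 009° and 10.5197′; 9 + 10.5197/60 = 9.1753283
  W → negative
Point 6:
  φ: split at 2 digits → 33° and 51.68995′; 33 + 51.68995/60 = 33.8614992
  S ⇒ negate
  Lon: split at 3 digits → 134° and 23.25514′; 134 + 23.25514/60 = 134.3875857
  E → positive

1. 76.380537, -4.235632
2. -89.296033, -51.602627
3. -19.244233, -127.664860
4. 0.970178, 29.880308
5. -0.539157, -9.175328
6. -33.861499, 134.387586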